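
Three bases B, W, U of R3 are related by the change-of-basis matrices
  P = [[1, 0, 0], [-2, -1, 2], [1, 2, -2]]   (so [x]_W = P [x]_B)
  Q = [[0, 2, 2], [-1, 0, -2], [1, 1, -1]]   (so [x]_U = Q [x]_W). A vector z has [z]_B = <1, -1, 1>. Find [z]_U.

First [z]_W = P [z]_B = <1, 1, -3>.
Then [z]_U = Q [z]_W = <-4, 5, 5>.

<-4, 5, 5>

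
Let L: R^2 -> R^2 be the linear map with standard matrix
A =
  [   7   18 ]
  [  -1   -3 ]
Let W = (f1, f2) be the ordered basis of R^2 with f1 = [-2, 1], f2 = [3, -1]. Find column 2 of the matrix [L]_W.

Compute L(f2) = A f2 = [3, 0] in standard coordinates.
Then write this in W-coordinates: solve for y in y_1 f1 + y_2 f2 = [3, 0].
This gives y = [3, 3], which is column 2 of [L]_W.

[3, 3]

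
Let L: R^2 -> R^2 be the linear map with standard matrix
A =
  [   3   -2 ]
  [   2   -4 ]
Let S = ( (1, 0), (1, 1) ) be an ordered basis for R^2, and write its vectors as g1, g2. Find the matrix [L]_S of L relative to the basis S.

With P the matrix whose columns are g1, g2, [L]_S = P^(-1) A P.
Column by column: L(g1) = A g1 = (3, 2); its S-coordinates (1, 2) give column 1.
Continuing for each basis vector yields [L]_S = [[1, 3], [2, -2]].

[[1, 3], [2, -2]]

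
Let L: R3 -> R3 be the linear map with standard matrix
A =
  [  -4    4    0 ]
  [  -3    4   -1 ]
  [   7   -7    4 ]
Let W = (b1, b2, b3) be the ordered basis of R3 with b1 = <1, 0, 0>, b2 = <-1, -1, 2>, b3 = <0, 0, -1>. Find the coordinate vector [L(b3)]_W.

Column 3 of [L]_W is the W-coordinate vector of L(b3).
In standard coordinates L(b3) = A b3 = <0, 1, -4>.
Converting to W: <0, 1, -4> = -b1 - b2 + 2b3, so the coordinate vector is <-1, -1, 2>.

<-1, -1, 2>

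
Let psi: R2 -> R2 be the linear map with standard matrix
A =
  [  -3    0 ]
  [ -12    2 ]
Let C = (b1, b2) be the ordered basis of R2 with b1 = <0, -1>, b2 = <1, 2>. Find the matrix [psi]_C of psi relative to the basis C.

[[2, 2], [0, -3]]

Let P have columns b1, b2. Then [psi]_C = P^(-1) A P.
Here det P = 1, so P^(-1) is integer; computing A P first and then P^(-1)(A P) gives [[2, 2], [0, -3]].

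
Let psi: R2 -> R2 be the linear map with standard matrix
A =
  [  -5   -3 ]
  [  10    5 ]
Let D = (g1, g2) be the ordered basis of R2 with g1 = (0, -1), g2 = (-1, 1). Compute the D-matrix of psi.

[[2, 3], [-3, -2]]

The j-th column of [psi]_D is [psi(gj)]_D.
psi(g1) = A g1 = (3, -5) = 2g1 - 3g2, so column 1 is (2, -3).
Repeating for g2 and assembling the columns gives [[2, 3], [-3, -2]].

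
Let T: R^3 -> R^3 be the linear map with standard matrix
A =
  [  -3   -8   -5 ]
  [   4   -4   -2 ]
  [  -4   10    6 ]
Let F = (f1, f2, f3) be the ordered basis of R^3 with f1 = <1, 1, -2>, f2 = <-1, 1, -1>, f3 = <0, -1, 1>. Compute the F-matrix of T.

The j-th column of [T]_F is [T(fj)]_F.
T(f1) = A f1 = <-1, 4, -6> = 2f1 + 3f2 + f3, so column 1 is <2, 3, 1>.
Repeating for f2, f3 and assembling the columns gives [[2, -2, 2], [3, -2, -1], [1, 2, -1]].

[[2, -2, 2], [3, -2, -1], [1, 2, -1]]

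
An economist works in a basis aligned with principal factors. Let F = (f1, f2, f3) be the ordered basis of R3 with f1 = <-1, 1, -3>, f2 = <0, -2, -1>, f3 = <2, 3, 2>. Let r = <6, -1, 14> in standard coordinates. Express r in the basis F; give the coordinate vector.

Write r = c_1 f1 + ... + c_3 f3 and solve for the c_i.
Gaussian elimination on [M | r] yields c = (-4, 0, 1).
Check: -4f1 + 0·f2 + f3 = <6, -1, 14>.

<-4, 0, 1>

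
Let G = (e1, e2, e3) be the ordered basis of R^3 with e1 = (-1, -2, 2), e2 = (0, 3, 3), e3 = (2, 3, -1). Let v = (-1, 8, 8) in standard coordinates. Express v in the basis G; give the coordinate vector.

(-1, 3, -1)

[v]_G is the unique c with M c = v, where M has columns e1, ..., e3.
Gaussian elimination on [M | v] yields c = (-1, 3, -1).
Check: -e1 + 3e2 - e3 = (-1, 8, 8).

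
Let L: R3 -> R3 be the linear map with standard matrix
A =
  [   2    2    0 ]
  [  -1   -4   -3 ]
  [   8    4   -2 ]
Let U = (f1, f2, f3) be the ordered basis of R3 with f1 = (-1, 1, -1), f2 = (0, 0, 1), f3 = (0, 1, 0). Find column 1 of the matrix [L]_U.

(0, -2, 0)

Column 1 of [L]_U is the U-coordinate vector of L(f1).
In standard coordinates L(f1) = A f1 = (0, 0, -2).
Converting to U: (0, 0, -2) = 0·f1 - 2f2 + 0·f3, so the coordinate vector is (0, -2, 0).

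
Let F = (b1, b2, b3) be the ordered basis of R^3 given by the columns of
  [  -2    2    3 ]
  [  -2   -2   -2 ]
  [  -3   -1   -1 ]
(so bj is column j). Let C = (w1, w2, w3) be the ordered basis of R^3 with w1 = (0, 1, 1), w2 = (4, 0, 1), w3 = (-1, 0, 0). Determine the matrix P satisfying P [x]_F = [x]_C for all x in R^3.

Take x = bj: its F-coordinates are the j-th standard unit vector, so P e_j — column j of P — equals [bj]_C.
b1 = -2w1 - w2 - 2w3, giving column 1 = (-2, -1, -2); repeating for each j gives P = [[-2, -2, -2], [-1, 1, 1], [-2, 2, 1]].

[[-2, -2, -2], [-1, 1, 1], [-2, 2, 1]]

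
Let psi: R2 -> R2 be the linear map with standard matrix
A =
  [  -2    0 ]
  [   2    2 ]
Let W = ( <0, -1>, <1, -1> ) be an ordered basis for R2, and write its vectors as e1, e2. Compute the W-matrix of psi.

[[2, 2], [0, -2]]

The j-th column of [psi]_W is [psi(ej)]_W.
psi(e1) = A e1 = <0, -2> = 2e1 + 0·e2, so column 1 is <2, 0>.
Repeating for e2 and assembling the columns gives [[2, 2], [0, -2]].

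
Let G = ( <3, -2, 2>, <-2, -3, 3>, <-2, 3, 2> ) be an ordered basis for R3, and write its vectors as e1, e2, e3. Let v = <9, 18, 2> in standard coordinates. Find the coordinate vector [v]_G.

We seek scalars with c_1 e1 + ... + c_3 e3 = v; equivalently solve M c = v where the columns of M are e1, ..., e3.
Row-reducing the augmented matrix [M | v] gives c = (3, -4, 4).
Check: 3e1 - 4e2 + 4e3 = <9, 18, 2>.

<3, -4, 4>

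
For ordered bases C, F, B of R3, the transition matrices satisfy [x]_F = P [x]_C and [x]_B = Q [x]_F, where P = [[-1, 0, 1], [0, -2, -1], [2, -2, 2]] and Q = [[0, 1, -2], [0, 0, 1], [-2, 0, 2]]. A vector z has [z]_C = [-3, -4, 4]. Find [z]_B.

Apply P to get F-coordinates [7, 4, 10], then Q to get B-coordinates.
The result is [z]_B = [-16, 10, 6].

[-16, 10, 6]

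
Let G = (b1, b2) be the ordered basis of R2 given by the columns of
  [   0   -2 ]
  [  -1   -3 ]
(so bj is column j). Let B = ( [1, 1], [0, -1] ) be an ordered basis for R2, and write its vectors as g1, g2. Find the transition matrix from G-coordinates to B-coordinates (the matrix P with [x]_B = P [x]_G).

[[0, -2], [1, 1]]

Take x = bj: its G-coordinates are the j-th standard unit vector, so P e_j — column j of P — equals [bj]_B.
b1 = 0·g1 + g2, giving column 1 = [0, 1]; repeating for each j gives P = [[0, -2], [1, 1]].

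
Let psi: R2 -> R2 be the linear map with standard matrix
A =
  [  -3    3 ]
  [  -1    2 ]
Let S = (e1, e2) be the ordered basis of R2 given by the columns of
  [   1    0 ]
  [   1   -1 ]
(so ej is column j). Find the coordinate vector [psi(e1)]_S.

[0, -1]

Column 1 of [psi]_S is the S-coordinate vector of psi(e1).
In standard coordinates psi(e1) = A e1 = [0, 1].
Converting to S: [0, 1] = 0·e1 - e2, so the coordinate vector is [0, -1].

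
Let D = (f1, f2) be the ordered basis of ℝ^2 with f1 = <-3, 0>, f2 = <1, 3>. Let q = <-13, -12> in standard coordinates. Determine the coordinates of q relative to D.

[q]_D is the unique c with M c = q, where M has columns f1, f2.
System: -3c_1 + c_2 = -13, 0c_1 + 3c_2 = -12; solving gives c_1 = 3, c_2 = -4.
Check: 3f1 - 4f2 = <-13, -12>.

<3, -4>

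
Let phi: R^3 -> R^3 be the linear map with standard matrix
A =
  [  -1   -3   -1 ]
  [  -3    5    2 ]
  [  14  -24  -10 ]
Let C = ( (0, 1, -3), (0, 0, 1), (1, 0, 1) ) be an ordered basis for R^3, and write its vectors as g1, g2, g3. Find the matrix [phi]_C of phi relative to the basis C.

The j-th column of [phi]_C is [phi(gj)]_C.
phi(g1) = A g1 = (0, -1, 6) = -g1 + 3g2 + 0·g3, so column 1 is (-1, 3, 0).
Repeating for g2, g3 and assembling the columns gives [[-1, 2, -1], [3, -3, 3], [0, -1, -2]].

[[-1, 2, -1], [3, -3, 3], [0, -1, -2]]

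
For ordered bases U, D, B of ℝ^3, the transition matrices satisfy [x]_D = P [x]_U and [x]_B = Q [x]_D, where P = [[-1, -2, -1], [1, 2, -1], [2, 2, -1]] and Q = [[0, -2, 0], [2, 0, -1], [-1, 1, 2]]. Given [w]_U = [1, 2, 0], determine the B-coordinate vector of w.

First [w]_D = P [w]_U = [-5, 5, 6].
Then [w]_B = Q [w]_D = [-10, -16, 22].

[-10, -16, 22]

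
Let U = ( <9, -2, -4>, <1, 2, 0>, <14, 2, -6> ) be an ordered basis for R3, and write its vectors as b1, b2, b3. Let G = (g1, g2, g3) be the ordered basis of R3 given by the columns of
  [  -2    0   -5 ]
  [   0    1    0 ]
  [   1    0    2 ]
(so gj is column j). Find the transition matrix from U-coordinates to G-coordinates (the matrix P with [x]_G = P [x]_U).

Column j of P is [bj]_G, since P maps U-coordinates to G-coordinates.
Expressing b1 in G: b1 = -2g1 - 2g2 - g3, so column 1 of P is <-2, -2, -1>.
Doing the same for each bj gives P = [[-2, 2, -2], [-2, 2, 2], [-1, -1, -2]].

[[-2, 2, -2], [-2, 2, 2], [-1, -1, -2]]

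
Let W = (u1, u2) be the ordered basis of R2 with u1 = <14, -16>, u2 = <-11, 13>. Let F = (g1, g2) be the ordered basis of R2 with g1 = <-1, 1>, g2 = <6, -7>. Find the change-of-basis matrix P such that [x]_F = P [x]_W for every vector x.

[[-2, -1], [2, -2]]

Column j of P is [uj]_F, since P maps W-coordinates to F-coordinates.
Expressing u1 in F: u1 = -2g1 + 2g2, so column 1 of P is <-2, 2>.
Doing the same for each uj gives P = [[-2, -1], [2, -2]].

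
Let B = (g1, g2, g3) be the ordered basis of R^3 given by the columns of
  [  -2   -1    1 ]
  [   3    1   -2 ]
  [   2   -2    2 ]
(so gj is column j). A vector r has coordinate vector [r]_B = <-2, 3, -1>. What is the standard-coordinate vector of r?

<0, -1, -12>

r = M [r]_B, where M has columns g1, ..., g3.
Carrying out the matrix-vector product, r = <0, -1, -12>.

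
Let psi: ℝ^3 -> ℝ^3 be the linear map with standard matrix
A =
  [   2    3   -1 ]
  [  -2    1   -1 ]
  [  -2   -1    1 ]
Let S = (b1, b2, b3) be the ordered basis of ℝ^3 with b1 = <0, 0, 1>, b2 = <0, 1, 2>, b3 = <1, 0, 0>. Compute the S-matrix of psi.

[[3, 3, 2], [-1, -1, -2], [-1, 1, 2]]

Let P have columns b1, ..., b3. Then [psi]_S = P^(-1) A P.
Here det P = -1, so P^(-1) is integer; computing A P first and then P^(-1)(A P) gives [[3, 3, 2], [-1, -1, -2], [-1, 1, 2]].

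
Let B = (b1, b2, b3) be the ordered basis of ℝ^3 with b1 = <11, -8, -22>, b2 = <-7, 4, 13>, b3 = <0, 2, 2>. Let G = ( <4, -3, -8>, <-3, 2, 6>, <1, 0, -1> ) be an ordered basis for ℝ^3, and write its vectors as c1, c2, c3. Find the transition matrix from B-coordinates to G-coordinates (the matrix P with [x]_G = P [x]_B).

[[2, 0, -2], [-1, 2, -2], [0, -1, 2]]

Column j of P is [bj]_G, since P maps B-coordinates to G-coordinates.
Expressing b1 in G: b1 = 2c1 - c2 + 0·c3, so column 1 of P is <2, -1, 0>.
Doing the same for each bj gives P = [[2, 0, -2], [-1, 2, -2], [0, -1, 2]].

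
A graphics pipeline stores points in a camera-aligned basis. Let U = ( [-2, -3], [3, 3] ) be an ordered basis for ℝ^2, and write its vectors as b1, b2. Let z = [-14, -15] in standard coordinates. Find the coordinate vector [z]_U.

We seek scalars with c_1 b1 + c_2 b2 = z; equivalently solve M c = z where the columns of M are b1, b2.
System: -2c_1 + 3c_2 = -14, -3c_1 + 3c_2 = -15; solving gives c_1 = 1, c_2 = -4.
Check: b1 - 4b2 = [-14, -15].

[1, -4]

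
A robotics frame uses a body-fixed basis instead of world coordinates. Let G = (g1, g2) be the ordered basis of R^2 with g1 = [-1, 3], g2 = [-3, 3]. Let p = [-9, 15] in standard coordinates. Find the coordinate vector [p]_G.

[3, 2]

[p]_G is the unique c with M c = p, where M has columns g1, g2.
System: -c_1 - 3c_2 = -9, 3c_1 + 3c_2 = 15; solving gives c_1 = 3, c_2 = 2.
Check: 3g1 + 2g2 = [-9, 15].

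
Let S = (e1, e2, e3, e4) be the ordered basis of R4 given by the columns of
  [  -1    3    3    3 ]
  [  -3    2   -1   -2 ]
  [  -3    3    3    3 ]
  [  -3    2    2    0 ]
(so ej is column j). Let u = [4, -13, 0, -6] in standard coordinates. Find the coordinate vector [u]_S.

[u]_S is the unique c with M c = u, where M has columns e1, ..., e4.
Gaussian elimination on [M | u] yields c = (2, -1, 1, 2).
Check: 2e1 - e2 + e3 + 2e4 = [4, -13, 0, -6].

[2, -1, 1, 2]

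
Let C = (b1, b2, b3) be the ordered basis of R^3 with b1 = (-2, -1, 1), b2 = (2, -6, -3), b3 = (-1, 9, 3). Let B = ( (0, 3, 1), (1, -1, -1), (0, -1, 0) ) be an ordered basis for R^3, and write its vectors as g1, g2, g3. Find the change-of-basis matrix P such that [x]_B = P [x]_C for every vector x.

Take x = bj: its C-coordinates are the j-th standard unit vector, so P e_j — column j of P — equals [bj]_B.
b1 = -g1 - 2g2 + 0·g3, giving column 1 = (-1, -2, 0); repeating for each j gives P = [[-1, -1, 2], [-2, 2, -1], [0, 1, -2]].

[[-1, -1, 2], [-2, 2, -1], [0, 1, -2]]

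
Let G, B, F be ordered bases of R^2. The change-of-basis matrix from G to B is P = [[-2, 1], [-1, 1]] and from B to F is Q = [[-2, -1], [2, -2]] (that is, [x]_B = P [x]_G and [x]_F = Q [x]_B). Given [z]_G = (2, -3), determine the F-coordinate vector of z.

First [z]_B = P [z]_G = (-7, -5).
Then [z]_F = Q [z]_B = (19, -4).

(19, -4)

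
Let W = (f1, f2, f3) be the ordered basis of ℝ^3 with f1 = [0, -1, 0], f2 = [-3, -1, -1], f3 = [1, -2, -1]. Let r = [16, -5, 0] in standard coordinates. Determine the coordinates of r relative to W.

[1, -4, 4]

We seek scalars with c_1 f1 + ... + c_3 f3 = r; equivalently solve M c = r where the columns of M are f1, ..., f3.
Gaussian elimination on [M | r] yields c = (1, -4, 4).
Check: f1 - 4f2 + 4f3 = [16, -5, 0].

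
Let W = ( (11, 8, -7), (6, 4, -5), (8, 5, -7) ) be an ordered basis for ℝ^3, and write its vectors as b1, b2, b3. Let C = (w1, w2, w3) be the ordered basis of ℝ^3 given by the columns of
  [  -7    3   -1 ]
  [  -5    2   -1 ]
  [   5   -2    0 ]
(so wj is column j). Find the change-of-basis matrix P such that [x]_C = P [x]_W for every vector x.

Let M have columns bj and N have columns wj. Then for every x, N [x]_C = x = M [x]_W, so P = N^(-1) M.
Since det N = -1, N^(-1) has integer entries; multiplying gives P = [[-1, -1, -1], [1, 0, 1], [-1, 1, 2]].

[[-1, -1, -1], [1, 0, 1], [-1, 1, 2]]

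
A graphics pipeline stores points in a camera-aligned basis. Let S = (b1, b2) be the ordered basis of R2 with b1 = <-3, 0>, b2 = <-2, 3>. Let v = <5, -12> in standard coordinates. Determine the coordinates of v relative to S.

<1, -4>

[v]_S is the unique c with M c = v, where M has columns b1, b2.
System: -3c_1 - 2c_2 = 5, 0c_1 + 3c_2 = -12; solving gives c_1 = 1, c_2 = -4.
Check: b1 - 4b2 = <5, -12>.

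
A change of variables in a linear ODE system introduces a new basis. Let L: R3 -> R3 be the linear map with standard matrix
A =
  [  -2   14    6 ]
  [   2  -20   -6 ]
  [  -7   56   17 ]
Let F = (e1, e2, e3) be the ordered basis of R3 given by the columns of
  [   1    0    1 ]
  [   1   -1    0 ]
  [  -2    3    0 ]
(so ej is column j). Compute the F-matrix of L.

[[-3, 1, -1], [3, -1, -3], [3, 3, -1]]

The j-th column of [L]_F is [L(ej)]_F.
L(e1) = A e1 = (0, -6, 15) = -3e1 + 3e2 + 3e3, so column 1 is (-3, 3, 3).
Repeating for e2, e3 and assembling the columns gives [[-3, 1, -1], [3, -1, -3], [3, 3, -1]].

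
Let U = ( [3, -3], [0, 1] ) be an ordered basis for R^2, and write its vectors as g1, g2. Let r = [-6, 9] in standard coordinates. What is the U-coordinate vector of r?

We seek scalars with c_1 g1 + c_2 g2 = r; equivalently solve M c = r where the columns of M are g1, g2.
System: 3c_1 + 0c_2 = -6, -3c_1 + c_2 = 9; solving gives c_1 = -2, c_2 = 3.
Check: -2g1 + 3g2 = [-6, 9].

[-2, 3]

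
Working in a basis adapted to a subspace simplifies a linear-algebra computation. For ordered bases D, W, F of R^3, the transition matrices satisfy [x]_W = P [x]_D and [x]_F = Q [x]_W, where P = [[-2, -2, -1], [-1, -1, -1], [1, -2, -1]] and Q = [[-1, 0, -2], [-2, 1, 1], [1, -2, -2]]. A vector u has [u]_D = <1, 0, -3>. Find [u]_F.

Apply P to get W-coordinates <1, 2, 4>, then Q to get F-coordinates.
The result is [u]_F = <-9, 4, -11>.

<-9, 4, -11>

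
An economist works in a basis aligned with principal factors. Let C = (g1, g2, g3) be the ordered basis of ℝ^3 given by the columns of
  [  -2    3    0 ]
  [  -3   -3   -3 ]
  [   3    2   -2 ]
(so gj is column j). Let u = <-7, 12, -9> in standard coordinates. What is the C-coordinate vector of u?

We seek scalars with c_1 g1 + ... + c_3 g3 = u; equivalently solve M c = u where the columns of M are g1, ..., g3.
Row-reducing the augmented matrix [M | u] gives c = (-1, -3, 0).
Check: -g1 - 3g2 + 0·g3 = <-7, 12, -9>.

<-1, -3, 0>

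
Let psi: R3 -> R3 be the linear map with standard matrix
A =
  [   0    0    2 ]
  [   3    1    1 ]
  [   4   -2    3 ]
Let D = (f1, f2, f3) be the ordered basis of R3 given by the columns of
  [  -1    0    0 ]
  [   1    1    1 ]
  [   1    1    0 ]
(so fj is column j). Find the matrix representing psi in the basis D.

[[-2, -2, 0], [-1, 3, -2], [2, 1, 3]]

With P the matrix whose columns are f1, ..., f3, [psi]_D = P^(-1) A P.
Column by column: psi(f1) = A f1 = [2, -1, -3]; its D-coordinates [-2, -1, 2] give column 1.
Continuing for each basis vector yields [psi]_D = [[-2, -2, 0], [-1, 3, -2], [2, 1, 3]].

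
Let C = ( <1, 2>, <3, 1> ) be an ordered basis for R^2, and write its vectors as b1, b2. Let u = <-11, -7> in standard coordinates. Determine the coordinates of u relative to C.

<-2, -3>

[u]_C is the unique c with M c = u, where M has columns b1, b2.
System: c_1 + 3c_2 = -11, 2c_1 + c_2 = -7; solving gives c_1 = -2, c_2 = -3.
Check: -2b1 - 3b2 = <-11, -7>.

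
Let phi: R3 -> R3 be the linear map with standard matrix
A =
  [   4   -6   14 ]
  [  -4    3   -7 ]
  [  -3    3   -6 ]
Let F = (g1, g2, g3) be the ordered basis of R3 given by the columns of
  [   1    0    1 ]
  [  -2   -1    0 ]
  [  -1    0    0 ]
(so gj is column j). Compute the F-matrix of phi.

[[3, 3, 3], [-3, -3, -2], [-1, 3, 1]]

The j-th column of [phi]_F is [phi(gj)]_F.
phi(g1) = A g1 = (2, -3, -3) = 3g1 - 3g2 - g3, so column 1 is (3, -3, -1).
Repeating for g2, g3 and assembling the columns gives [[3, 3, 3], [-3, -3, -2], [-1, 3, 1]].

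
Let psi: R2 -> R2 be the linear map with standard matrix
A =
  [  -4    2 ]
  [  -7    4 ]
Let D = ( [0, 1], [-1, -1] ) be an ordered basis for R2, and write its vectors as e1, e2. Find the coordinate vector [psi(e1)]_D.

Compute psi(e1) = A e1 = [2, 4] in standard coordinates.
Then write this in D-coordinates: solve for y in y_1 e1 + y_2 e2 = [2, 4].
This gives y = [2, -2], which is column 1 of [psi]_D.

[2, -2]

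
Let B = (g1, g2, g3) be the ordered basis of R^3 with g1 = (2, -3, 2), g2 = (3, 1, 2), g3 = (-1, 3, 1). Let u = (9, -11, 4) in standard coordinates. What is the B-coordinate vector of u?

Write u = c_1 g1 + ... + c_3 g3 and solve for the c_i.
Gaussian elimination on [M | u] yields c = (2, 1, -2).
Check: 2g1 + g2 - 2g3 = (9, -11, 4).

(2, 1, -2)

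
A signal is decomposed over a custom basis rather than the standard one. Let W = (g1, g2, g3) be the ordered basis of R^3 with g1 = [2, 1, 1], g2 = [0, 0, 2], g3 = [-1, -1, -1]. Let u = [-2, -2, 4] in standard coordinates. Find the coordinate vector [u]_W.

[u]_W is the unique c with M c = u, where M has columns g1, ..., g3.
Solving this 3x3 system gives c = (0, 3, 2).
Check: 0·g1 + 3g2 + 2g3 = [-2, -2, 4].

[0, 3, 2]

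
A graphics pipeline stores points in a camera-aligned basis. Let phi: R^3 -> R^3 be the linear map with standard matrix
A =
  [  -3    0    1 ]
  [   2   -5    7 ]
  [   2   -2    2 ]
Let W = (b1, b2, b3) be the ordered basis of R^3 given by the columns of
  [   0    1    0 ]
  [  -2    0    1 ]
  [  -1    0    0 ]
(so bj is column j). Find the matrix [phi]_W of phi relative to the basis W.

Let P have columns b1, ..., b3. Then [phi]_W = P^(-1) A P.
Here det P = -1, so P^(-1) is integer; computing A P first and then P^(-1)(A P) gives [[-2, -2, 2], [-1, -3, 0], [-1, -2, -1]].

[[-2, -2, 2], [-1, -3, 0], [-1, -2, -1]]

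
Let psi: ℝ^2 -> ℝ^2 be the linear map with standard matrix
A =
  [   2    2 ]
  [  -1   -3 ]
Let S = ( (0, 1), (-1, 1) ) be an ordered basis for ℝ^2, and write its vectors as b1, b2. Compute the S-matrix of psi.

Let P have columns b1, b2. Then [psi]_S = P^(-1) A P.
Here det P = 1, so P^(-1) is integer; computing A P first and then P^(-1)(A P) gives [[-1, -2], [-2, 0]].

[[-1, -2], [-2, 0]]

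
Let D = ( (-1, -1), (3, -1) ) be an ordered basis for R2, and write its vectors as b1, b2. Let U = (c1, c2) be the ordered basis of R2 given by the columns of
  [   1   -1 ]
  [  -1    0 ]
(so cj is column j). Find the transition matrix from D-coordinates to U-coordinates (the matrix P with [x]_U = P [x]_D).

[[1, 1], [2, -2]]

Let M have columns bj and N have columns cj. Then for every x, N [x]_U = x = M [x]_D, so P = N^(-1) M.
Since det N = -1, N^(-1) has integer entries; multiplying gives P = [[1, 1], [2, -2]].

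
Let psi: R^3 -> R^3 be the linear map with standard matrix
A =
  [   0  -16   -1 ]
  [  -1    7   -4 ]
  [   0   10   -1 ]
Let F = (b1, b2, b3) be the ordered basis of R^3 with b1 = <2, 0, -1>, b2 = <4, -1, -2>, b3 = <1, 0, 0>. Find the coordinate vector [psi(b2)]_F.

<2, 3, 2>

Column 2 of [psi]_F is the F-coordinate vector of psi(b2).
In standard coordinates psi(b2) = A b2 = <18, -3, -8>.
Converting to F: <18, -3, -8> = 2b1 + 3b2 + 2b3, so the coordinate vector is <2, 3, 2>.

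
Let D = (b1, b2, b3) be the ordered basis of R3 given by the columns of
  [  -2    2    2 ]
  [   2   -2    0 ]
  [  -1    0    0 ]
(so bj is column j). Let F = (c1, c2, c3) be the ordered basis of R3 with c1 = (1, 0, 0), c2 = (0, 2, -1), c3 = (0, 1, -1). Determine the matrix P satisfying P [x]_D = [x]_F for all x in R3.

[[-2, 2, 2], [1, -2, 0], [0, 2, 0]]

Column j of P is [bj]_F, since P maps D-coordinates to F-coordinates.
Expressing b1 in F: b1 = -2c1 + c2 + 0·c3, so column 1 of P is (-2, 1, 0).
Doing the same for each bj gives P = [[-2, 2, 2], [1, -2, 0], [0, 2, 0]].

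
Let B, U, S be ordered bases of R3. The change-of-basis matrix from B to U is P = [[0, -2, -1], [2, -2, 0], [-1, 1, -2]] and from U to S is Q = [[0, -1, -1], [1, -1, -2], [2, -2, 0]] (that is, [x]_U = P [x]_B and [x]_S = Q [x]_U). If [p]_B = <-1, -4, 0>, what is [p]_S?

<-3, 8, 4>

Apply P to get U-coordinates <8, 6, -3>, then Q to get S-coordinates.
The result is [p]_S = <-3, 8, 4>.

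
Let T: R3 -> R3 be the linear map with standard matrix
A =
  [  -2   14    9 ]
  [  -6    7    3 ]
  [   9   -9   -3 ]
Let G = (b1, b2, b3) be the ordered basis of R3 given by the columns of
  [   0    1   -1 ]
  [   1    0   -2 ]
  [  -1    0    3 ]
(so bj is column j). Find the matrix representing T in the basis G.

[[0, 0, 3], [3, 1, 2], [-2, 3, 1]]

The j-th column of [T]_G is [T(bj)]_G.
T(b1) = A b1 = (5, 4, -6) = 0·b1 + 3b2 - 2b3, so column 1 is (0, 3, -2).
Repeating for b2, b3 and assembling the columns gives [[0, 0, 3], [3, 1, 2], [-2, 3, 1]].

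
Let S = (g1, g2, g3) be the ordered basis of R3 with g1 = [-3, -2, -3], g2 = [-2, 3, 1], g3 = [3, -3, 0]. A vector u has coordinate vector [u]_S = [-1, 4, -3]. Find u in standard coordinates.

The coordinates say u = -g1 + 4g2 - 3g3; adding the scaled basis vectors gives [-14, 23, 7].

[-14, 23, 7]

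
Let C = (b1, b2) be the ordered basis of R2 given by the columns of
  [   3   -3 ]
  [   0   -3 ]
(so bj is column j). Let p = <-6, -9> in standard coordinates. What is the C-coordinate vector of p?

[p]_C is the unique c with M c = p, where M has columns b1, b2.
System: 3c_1 - 3c_2 = -6, 0c_1 - 3c_2 = -9; solving gives c_1 = 1, c_2 = 3.
Check: b1 + 3b2 = <-6, -9>.

<1, 3>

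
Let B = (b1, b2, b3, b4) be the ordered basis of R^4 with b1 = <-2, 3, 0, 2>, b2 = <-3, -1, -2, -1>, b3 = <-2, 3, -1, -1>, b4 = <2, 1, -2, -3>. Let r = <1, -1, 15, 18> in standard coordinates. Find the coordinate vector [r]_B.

<1, -3, -1, -4>

[r]_B is the unique c with M c = r, where M has columns b1, ..., b4.
Solving this 4x4 system gives c = (1, -3, -1, -4).
Check: b1 - 3b2 - b3 - 4b4 = <1, -1, 15, 18>.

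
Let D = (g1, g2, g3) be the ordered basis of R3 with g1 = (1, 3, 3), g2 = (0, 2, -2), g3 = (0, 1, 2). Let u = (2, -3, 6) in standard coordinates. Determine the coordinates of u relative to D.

We seek scalars with c_1 g1 + ... + c_3 g3 = u; equivalently solve M c = u where the columns of M are g1, ..., g3.
Gaussian elimination on [M | u] yields c = (2, -3, -3).
Check: 2g1 - 3g2 - 3g3 = (2, -3, 6).

(2, -3, -3)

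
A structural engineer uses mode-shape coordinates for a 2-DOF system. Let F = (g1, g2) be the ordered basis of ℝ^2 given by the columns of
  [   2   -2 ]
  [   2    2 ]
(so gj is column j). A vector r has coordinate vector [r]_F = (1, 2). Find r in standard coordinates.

The coordinates say r = g1 + 2g2; adding the scaled basis vectors gives (-2, 6).

(-2, 6)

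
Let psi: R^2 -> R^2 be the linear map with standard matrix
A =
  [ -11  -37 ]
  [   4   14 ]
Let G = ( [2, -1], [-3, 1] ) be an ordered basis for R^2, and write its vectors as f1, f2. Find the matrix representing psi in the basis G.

[[3, -2], [-3, 0]]

The j-th column of [psi]_G is [psi(fj)]_G.
psi(f1) = A f1 = [15, -6] = 3f1 - 3f2, so column 1 is [3, -3].
Repeating for f2 and assembling the columns gives [[3, -2], [-3, 0]].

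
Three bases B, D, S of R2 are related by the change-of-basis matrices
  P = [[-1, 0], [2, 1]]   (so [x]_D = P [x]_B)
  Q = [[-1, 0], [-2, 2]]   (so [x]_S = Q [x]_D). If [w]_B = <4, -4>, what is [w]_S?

First [w]_D = P [w]_B = <-4, 4>.
Then [w]_S = Q [w]_D = <4, 16>.

<4, 16>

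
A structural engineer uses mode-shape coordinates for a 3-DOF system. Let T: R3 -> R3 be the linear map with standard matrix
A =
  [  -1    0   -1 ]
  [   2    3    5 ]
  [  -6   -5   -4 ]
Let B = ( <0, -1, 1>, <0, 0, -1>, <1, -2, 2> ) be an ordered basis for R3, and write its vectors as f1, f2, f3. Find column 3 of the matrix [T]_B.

Compute T(f3) = A f3 = <-3, 6, -4> in standard coordinates.
Then write this in B-coordinates: solve for y in y_1 f1 + ... + y_3 f3 = <-3, 6, -4>.
This gives y = <0, -2, -3>, which is column 3 of [T]_B.

<0, -2, -3>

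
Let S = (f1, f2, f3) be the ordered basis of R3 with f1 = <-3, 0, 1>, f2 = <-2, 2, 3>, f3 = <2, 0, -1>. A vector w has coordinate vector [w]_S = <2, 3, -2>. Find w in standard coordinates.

<-16, 6, 13>

The coordinates say w = 2f1 + 3f2 - 2f3; adding the scaled basis vectors gives <-16, 6, 13>.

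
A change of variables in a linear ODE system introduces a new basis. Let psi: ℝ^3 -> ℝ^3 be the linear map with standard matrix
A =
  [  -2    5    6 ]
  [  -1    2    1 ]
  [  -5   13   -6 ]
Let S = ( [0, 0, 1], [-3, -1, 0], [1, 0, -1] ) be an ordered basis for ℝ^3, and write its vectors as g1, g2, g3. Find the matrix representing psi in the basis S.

[[-3, 0, -1], [-1, -1, 2], [3, -2, -2]]

With P the matrix whose columns are g1, ..., g3, [psi]_S = P^(-1) A P.
Column by column: psi(g1) = A g1 = [6, 1, -6]; its S-coordinates [-3, -1, 3] give column 1.
Continuing for each basis vector yields [psi]_S = [[-3, 0, -1], [-1, -1, 2], [3, -2, -2]].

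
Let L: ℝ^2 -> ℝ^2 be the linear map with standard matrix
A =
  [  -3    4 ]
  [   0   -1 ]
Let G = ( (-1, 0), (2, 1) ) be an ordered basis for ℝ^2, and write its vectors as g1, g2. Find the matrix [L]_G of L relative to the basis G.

[[-3, 0], [0, -1]]

The j-th column of [L]_G is [L(gj)]_G.
L(g1) = A g1 = (3, 0) = -3g1 + 0·g2, so column 1 is (-3, 0).
Repeating for g2 and assembling the columns gives [[-3, 0], [0, -1]].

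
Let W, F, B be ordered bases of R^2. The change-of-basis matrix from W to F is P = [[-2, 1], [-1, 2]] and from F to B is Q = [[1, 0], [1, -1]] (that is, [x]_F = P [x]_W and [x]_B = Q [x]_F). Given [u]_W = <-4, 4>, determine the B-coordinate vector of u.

First [u]_F = P [u]_W = <12, 12>.
Then [u]_B = Q [u]_F = <12, 0>.

<12, 0>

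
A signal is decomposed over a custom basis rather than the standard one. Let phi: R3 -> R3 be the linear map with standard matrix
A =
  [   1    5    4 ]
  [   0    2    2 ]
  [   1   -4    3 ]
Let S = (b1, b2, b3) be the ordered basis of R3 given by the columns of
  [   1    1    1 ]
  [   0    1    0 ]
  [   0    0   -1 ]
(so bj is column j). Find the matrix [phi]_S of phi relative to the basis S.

Let P have columns b1, ..., b3. Then [phi]_S = P^(-1) A P.
Here det P = -1, so P^(-1) is integer; computing A P first and then P^(-1)(A P) gives [[2, 1, -3], [0, 2, -2], [-1, 3, 2]].

[[2, 1, -3], [0, 2, -2], [-1, 3, 2]]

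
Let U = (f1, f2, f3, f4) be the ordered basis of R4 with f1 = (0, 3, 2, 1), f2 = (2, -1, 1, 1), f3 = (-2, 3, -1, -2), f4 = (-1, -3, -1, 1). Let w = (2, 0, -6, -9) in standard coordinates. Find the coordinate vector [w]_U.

(-4, 3, 3, -2)

Write w = c_1 f1 + ... + c_4 f4 and solve for the c_i.
Gaussian elimination on [M | w] yields c = (-4, 3, 3, -2).
Check: -4f1 + 3f2 + 3f3 - 2f4 = (2, 0, -6, -9).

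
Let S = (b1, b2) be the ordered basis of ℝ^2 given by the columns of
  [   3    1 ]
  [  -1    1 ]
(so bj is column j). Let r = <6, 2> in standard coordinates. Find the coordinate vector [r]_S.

<1, 3>

We seek scalars with c_1 b1 + c_2 b2 = r; equivalently solve M c = r where the columns of M are b1, b2.
System: 3c_1 + c_2 = 6, -c_1 + c_2 = 2; solving gives c_1 = 1, c_2 = 3.
Check: b1 + 3b2 = <6, 2>.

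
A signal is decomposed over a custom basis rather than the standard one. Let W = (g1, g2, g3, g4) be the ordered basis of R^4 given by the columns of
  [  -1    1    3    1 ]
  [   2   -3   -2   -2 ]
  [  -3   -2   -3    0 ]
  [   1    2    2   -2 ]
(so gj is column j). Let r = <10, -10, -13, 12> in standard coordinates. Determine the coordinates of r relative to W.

<0, 2, 3, -1>

We seek scalars with c_1 g1 + ... + c_4 g4 = r; equivalently solve M c = r where the columns of M are g1, ..., g4.
Solving this 4x4 system gives c = (0, 2, 3, -1).
Check: 0·g1 + 2g2 + 3g3 - g4 = <10, -10, -13, 12>.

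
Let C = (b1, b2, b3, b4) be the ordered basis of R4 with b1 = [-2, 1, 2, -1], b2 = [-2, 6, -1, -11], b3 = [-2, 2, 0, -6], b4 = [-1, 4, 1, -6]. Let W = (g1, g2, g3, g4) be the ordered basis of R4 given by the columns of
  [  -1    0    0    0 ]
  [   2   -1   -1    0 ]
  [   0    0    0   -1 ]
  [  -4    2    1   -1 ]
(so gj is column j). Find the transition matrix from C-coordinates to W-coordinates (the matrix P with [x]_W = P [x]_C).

Let M have columns bj and N have columns gj. Then for every x, N [x]_W = x = M [x]_C, so P = N^(-1) M.
Since det N = -1, N^(-1) has integer entries; multiplying gives P = [[2, 2, 2, 1], [2, 0, 0, -1], [1, -2, 2, -1], [-2, 1, 0, -1]].

[[2, 2, 2, 1], [2, 0, 0, -1], [1, -2, 2, -1], [-2, 1, 0, -1]]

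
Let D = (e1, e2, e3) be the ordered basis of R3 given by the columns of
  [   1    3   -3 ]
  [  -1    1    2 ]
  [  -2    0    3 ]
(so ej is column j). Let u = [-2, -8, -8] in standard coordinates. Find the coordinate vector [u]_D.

[u]_D is the unique c with M c = u, where M has columns e1, ..., e3.
Solving this 3x3 system gives c = (1, -3, -2).
Check: e1 - 3e2 - 2e3 = [-2, -8, -8].

[1, -3, -2]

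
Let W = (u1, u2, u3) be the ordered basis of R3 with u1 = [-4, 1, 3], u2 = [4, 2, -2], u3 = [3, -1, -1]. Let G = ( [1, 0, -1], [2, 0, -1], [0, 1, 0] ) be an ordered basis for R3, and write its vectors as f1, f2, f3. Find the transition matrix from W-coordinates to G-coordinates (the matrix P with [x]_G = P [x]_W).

[[-2, 0, -1], [-1, 2, 2], [1, 2, -1]]

Let M have columns uj and N have columns fj. Then for every x, N [x]_G = x = M [x]_W, so P = N^(-1) M.
Since det N = -1, N^(-1) has integer entries; multiplying gives P = [[-2, 0, -1], [-1, 2, 2], [1, 2, -1]].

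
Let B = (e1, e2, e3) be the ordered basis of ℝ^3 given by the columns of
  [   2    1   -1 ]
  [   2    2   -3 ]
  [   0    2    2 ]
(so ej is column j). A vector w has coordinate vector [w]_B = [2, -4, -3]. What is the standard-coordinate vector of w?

w = M [w]_B, where M has columns e1, ..., e3.
Carrying out the matrix-vector product, w = [3, 5, -14].

[3, 5, -14]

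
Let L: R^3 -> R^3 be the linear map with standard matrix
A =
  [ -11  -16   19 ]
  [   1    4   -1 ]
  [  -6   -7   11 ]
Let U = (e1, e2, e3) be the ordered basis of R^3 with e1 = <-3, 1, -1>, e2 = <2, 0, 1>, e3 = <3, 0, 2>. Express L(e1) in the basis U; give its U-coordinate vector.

Column 1 of [L]_U is the U-coordinate vector of L(e1).
In standard coordinates L(e1) = A e1 = <-2, 2, 0>.
Converting to U: <-2, 2, 0> = 2e1 + 2e2 + 0·e3, so the coordinate vector is <2, 2, 0>.

<2, 2, 0>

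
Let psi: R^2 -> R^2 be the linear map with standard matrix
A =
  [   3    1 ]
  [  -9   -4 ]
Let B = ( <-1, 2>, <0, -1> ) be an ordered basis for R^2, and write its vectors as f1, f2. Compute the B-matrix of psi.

[[1, 1], [1, -2]]

With P the matrix whose columns are f1, f2, [psi]_B = P^(-1) A P.
Column by column: psi(f1) = A f1 = <-1, 1>; its B-coordinates <1, 1> give column 1.
Continuing for each basis vector yields [psi]_B = [[1, 1], [1, -2]].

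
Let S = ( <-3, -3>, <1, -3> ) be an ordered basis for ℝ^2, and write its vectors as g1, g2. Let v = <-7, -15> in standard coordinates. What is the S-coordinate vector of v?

<3, 2>

[v]_S is the unique c with M c = v, where M has columns g1, g2.
System: -3c_1 + c_2 = -7, -3c_1 - 3c_2 = -15; solving gives c_1 = 3, c_2 = 2.
Check: 3g1 + 2g2 = <-7, -15>.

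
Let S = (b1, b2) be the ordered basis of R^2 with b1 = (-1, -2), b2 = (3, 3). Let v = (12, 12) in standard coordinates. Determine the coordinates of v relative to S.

We seek scalars with c_1 b1 + c_2 b2 = v; equivalently solve M c = v where the columns of M are b1, b2.
System: -c_1 + 3c_2 = 12, -2c_1 + 3c_2 = 12; solving gives c_1 = 0, c_2 = 4.
Check: 0·b1 + 4b2 = (12, 12).

(0, 4)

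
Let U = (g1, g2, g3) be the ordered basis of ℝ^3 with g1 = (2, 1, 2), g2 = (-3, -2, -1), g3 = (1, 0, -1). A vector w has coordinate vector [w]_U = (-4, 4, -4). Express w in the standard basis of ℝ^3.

(-24, -12, -8)

By definition w = -4g1 + 4g2 - 4g3.
Summing componentwise gives (-24, -12, -8).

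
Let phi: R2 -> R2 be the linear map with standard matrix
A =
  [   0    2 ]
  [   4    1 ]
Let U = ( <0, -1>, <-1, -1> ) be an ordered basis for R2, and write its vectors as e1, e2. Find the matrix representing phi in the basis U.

With P the matrix whose columns are e1, e2, [phi]_U = P^(-1) A P.
Column by column: phi(e1) = A e1 = <-2, -1>; its U-coordinates <-1, 2> give column 1.
Continuing for each basis vector yields [phi]_U = [[-1, 3], [2, 2]].

[[-1, 3], [2, 2]]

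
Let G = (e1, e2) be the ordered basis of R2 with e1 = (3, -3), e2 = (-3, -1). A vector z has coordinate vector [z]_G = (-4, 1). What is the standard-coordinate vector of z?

(-15, 11)

z = M [z]_G, where M has columns e1, e2.
Carrying out the matrix-vector product, z = (-15, 11).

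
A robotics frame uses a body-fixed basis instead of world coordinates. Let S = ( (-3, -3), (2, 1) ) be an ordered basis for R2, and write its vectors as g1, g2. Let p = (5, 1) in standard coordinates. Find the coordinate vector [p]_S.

Write p = c_1 g1 + c_2 g2 and solve for the c_i.
System: -3c_1 + 2c_2 = 5, -3c_1 + c_2 = 1; solving gives c_1 = 1, c_2 = 4.
Check: g1 + 4g2 = (5, 1).

(1, 4)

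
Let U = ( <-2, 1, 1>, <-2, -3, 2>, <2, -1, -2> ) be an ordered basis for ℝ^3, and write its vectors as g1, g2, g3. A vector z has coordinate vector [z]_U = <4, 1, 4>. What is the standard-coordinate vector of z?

<-2, -3, -2>

The coordinates say z = 4g1 + g2 + 4g3; adding the scaled basis vectors gives <-2, -3, -2>.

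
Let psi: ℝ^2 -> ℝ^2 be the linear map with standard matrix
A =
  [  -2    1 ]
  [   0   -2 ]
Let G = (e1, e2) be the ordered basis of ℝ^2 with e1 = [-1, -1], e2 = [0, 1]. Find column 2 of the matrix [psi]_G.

[-1, -3]

Compute psi(e2) = A e2 = [1, -2] in standard coordinates.
Then write this in G-coordinates: solve for y in y_1 e1 + y_2 e2 = [1, -2].
This gives y = [-1, -3], which is column 2 of [psi]_G.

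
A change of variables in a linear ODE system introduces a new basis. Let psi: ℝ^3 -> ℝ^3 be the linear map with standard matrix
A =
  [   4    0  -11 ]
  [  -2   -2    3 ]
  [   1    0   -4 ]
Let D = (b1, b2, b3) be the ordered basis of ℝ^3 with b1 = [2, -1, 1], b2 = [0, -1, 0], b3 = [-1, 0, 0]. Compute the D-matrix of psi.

With P the matrix whose columns are b1, ..., b3, [psi]_D = P^(-1) A P.
Column by column: psi(b1) = A b1 = [-3, 1, -2]; its D-coordinates [-2, 1, -1] give column 1.
Continuing for each basis vector yields [psi]_D = [[-2, 0, -1], [1, -2, -1], [-1, 0, 2]].

[[-2, 0, -1], [1, -2, -1], [-1, 0, 2]]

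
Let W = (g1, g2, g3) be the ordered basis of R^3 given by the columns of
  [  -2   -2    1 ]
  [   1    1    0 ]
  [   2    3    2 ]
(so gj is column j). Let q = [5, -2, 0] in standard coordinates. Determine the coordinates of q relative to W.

[-4, 2, 1]

We seek scalars with c_1 g1 + ... + c_3 g3 = q; equivalently solve M c = q where the columns of M are g1, ..., g3.
Gaussian elimination on [M | q] yields c = (-4, 2, 1).
Check: -4g1 + 2g2 + g3 = [5, -2, 0].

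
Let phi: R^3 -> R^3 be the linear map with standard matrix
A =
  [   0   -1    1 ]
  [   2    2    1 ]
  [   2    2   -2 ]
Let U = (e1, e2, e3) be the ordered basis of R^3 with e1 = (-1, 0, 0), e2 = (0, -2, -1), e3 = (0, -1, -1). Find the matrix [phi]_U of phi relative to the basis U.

The j-th column of [phi]_U is [phi(ej)]_U.
phi(e1) = A e1 = (0, -2, -2) = 0·e1 + 0·e2 + 2e3, so column 1 is (0, 0, 2).
Repeating for e2, e3 and assembling the columns gives [[0, -1, 0], [0, 3, 3], [2, -1, -3]].

[[0, -1, 0], [0, 3, 3], [2, -1, -3]]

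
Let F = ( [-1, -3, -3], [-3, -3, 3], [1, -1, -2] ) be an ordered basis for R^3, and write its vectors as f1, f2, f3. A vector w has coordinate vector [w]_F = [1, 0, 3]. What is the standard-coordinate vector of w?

[2, -6, -9]

The coordinates say w = f1 + 0·f2 + 3f3; adding the scaled basis vectors gives [2, -6, -9].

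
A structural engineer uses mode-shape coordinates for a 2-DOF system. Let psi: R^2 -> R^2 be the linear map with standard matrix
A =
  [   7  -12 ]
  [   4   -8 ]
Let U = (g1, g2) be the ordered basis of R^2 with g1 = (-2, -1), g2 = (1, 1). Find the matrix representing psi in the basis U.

[[2, 1], [2, -3]]

The j-th column of [psi]_U is [psi(gj)]_U.
psi(g1) = A g1 = (-2, 0) = 2g1 + 2g2, so column 1 is (2, 2).
Repeating for g2 and assembling the columns gives [[2, 1], [2, -3]].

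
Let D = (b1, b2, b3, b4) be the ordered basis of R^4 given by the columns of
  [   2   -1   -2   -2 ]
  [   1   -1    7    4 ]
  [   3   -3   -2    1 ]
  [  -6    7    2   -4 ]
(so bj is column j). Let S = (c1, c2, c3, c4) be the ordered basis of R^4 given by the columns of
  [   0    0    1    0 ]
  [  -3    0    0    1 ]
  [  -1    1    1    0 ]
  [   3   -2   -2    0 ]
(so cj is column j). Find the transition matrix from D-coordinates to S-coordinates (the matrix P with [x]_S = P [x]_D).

Take x = bj: its D-coordinates are the j-th standard unit vector, so P e_j — column j of P — equals [bj]_S.
b1 = 0·c1 + c2 + 2c3 + c4, giving column 1 = (0, 1, 2, 1); repeating for each j gives P = [[0, 1, -2, -2], [1, -1, -2, 1], [2, -1, -2, -2], [1, 2, 1, -2]].

[[0, 1, -2, -2], [1, -1, -2, 1], [2, -1, -2, -2], [1, 2, 1, -2]]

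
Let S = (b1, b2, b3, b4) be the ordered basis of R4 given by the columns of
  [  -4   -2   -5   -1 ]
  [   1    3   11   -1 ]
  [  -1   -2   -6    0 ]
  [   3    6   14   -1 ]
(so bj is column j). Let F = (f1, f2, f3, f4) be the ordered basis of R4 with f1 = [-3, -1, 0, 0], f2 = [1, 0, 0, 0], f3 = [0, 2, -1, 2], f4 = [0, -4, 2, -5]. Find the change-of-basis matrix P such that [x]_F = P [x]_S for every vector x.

Take x = bj: its S-coordinates are the j-th standard unit vector, so P e_j — column j of P — equals [bj]_F.
b1 = f1 - f2 - f3 - f4, giving column 1 = [1, -1, -1, -1]; repeating for each j gives P = [[1, 1, 1, 1], [-1, 1, -2, 2], [-1, -2, 2, 2], [-1, -2, -2, 1]].

[[1, 1, 1, 1], [-1, 1, -2, 2], [-1, -2, 2, 2], [-1, -2, -2, 1]]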